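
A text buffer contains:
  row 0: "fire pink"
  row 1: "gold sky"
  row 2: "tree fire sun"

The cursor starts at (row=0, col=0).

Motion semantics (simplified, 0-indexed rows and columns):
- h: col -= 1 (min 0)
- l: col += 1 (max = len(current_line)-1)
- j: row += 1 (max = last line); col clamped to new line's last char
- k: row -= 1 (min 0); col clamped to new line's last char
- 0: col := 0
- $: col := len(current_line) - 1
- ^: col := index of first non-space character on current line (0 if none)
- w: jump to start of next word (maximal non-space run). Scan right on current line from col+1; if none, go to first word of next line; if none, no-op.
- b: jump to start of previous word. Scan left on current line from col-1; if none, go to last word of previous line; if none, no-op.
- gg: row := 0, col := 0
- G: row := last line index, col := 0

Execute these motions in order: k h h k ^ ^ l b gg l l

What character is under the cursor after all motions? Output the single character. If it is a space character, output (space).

Answer: r

Derivation:
After 1 (k): row=0 col=0 char='f'
After 2 (h): row=0 col=0 char='f'
After 3 (h): row=0 col=0 char='f'
After 4 (k): row=0 col=0 char='f'
After 5 (^): row=0 col=0 char='f'
After 6 (^): row=0 col=0 char='f'
After 7 (l): row=0 col=1 char='i'
After 8 (b): row=0 col=0 char='f'
After 9 (gg): row=0 col=0 char='f'
After 10 (l): row=0 col=1 char='i'
After 11 (l): row=0 col=2 char='r'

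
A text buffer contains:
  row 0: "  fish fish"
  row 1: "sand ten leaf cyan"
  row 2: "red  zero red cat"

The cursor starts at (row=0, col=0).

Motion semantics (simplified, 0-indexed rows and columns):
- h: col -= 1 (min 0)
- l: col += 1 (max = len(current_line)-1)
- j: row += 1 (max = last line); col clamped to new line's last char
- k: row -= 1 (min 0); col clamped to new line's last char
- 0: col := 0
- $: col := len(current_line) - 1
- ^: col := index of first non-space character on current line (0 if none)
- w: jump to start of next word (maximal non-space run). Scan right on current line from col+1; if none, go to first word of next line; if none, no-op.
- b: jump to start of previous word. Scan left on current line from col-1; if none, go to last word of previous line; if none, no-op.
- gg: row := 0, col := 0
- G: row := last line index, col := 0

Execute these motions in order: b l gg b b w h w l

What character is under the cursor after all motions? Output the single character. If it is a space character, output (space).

Answer: i

Derivation:
After 1 (b): row=0 col=0 char='_'
After 2 (l): row=0 col=1 char='_'
After 3 (gg): row=0 col=0 char='_'
After 4 (b): row=0 col=0 char='_'
After 5 (b): row=0 col=0 char='_'
After 6 (w): row=0 col=2 char='f'
After 7 (h): row=0 col=1 char='_'
After 8 (w): row=0 col=2 char='f'
After 9 (l): row=0 col=3 char='i'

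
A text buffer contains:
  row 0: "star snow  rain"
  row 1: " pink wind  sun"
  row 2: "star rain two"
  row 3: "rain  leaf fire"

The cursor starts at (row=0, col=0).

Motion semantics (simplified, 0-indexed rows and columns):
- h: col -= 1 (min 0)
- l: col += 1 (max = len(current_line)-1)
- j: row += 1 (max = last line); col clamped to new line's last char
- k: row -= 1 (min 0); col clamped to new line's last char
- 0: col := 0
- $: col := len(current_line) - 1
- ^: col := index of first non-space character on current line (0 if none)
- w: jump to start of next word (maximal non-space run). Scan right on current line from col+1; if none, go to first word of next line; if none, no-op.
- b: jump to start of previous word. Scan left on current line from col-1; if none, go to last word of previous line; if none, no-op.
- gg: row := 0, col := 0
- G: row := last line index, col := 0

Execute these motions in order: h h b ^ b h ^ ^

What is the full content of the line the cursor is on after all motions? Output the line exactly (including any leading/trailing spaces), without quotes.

After 1 (h): row=0 col=0 char='s'
After 2 (h): row=0 col=0 char='s'
After 3 (b): row=0 col=0 char='s'
After 4 (^): row=0 col=0 char='s'
After 5 (b): row=0 col=0 char='s'
After 6 (h): row=0 col=0 char='s'
After 7 (^): row=0 col=0 char='s'
After 8 (^): row=0 col=0 char='s'

Answer: star snow  rain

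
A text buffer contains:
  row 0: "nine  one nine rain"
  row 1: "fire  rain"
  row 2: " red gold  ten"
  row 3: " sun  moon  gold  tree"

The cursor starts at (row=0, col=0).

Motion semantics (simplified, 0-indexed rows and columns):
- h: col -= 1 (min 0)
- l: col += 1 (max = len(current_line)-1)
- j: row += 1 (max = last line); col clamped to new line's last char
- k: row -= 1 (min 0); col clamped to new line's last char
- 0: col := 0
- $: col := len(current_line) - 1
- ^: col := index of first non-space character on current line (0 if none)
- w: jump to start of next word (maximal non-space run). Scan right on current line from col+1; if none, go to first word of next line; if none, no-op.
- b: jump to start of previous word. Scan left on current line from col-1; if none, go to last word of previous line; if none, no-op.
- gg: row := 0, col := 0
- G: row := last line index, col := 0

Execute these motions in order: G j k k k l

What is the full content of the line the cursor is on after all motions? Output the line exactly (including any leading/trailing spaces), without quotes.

After 1 (G): row=3 col=0 char='_'
After 2 (j): row=3 col=0 char='_'
After 3 (k): row=2 col=0 char='_'
After 4 (k): row=1 col=0 char='f'
After 5 (k): row=0 col=0 char='n'
After 6 (l): row=0 col=1 char='i'

Answer: nine  one nine rain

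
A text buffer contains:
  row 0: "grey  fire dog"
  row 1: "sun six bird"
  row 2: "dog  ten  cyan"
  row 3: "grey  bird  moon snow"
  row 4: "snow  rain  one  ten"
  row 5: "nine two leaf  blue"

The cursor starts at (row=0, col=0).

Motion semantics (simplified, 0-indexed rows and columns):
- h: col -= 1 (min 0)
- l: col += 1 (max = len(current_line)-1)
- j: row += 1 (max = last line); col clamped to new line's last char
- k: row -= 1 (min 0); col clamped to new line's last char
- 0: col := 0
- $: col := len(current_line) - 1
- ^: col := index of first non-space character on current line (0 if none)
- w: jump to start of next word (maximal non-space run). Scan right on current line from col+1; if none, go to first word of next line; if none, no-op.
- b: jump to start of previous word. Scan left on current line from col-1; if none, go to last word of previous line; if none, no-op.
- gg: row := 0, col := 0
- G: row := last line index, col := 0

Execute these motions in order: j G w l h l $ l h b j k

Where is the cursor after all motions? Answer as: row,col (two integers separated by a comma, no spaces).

After 1 (j): row=1 col=0 char='s'
After 2 (G): row=5 col=0 char='n'
After 3 (w): row=5 col=5 char='t'
After 4 (l): row=5 col=6 char='w'
After 5 (h): row=5 col=5 char='t'
After 6 (l): row=5 col=6 char='w'
After 7 ($): row=5 col=18 char='e'
After 8 (l): row=5 col=18 char='e'
After 9 (h): row=5 col=17 char='u'
After 10 (b): row=5 col=15 char='b'
After 11 (j): row=5 col=15 char='b'
After 12 (k): row=4 col=15 char='_'

Answer: 4,15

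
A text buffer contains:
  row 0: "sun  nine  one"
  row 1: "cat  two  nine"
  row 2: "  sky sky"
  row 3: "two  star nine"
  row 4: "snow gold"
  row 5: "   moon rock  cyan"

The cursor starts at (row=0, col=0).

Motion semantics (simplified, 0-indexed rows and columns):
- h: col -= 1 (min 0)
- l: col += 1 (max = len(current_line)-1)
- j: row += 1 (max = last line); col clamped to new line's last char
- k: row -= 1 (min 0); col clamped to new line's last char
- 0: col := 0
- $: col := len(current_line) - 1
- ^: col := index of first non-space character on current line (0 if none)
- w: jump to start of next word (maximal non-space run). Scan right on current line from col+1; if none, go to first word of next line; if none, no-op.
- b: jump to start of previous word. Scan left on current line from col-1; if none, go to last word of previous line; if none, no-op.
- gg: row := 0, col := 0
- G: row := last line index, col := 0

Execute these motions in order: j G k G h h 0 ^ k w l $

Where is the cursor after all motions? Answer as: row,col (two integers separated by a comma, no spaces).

Answer: 4,8

Derivation:
After 1 (j): row=1 col=0 char='c'
After 2 (G): row=5 col=0 char='_'
After 3 (k): row=4 col=0 char='s'
After 4 (G): row=5 col=0 char='_'
After 5 (h): row=5 col=0 char='_'
After 6 (h): row=5 col=0 char='_'
After 7 (0): row=5 col=0 char='_'
After 8 (^): row=5 col=3 char='m'
After 9 (k): row=4 col=3 char='w'
After 10 (w): row=4 col=5 char='g'
After 11 (l): row=4 col=6 char='o'
After 12 ($): row=4 col=8 char='d'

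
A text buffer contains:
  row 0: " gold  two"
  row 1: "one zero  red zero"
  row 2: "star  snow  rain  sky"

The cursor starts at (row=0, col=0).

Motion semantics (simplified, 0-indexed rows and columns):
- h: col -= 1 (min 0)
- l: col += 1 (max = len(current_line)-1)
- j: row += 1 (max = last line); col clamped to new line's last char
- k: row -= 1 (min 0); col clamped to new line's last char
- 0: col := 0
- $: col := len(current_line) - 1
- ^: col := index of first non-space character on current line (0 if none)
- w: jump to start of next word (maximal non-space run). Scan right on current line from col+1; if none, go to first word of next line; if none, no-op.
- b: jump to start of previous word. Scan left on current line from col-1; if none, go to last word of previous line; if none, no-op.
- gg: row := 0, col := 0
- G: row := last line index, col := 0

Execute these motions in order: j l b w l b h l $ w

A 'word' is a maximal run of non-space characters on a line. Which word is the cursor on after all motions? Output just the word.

After 1 (j): row=1 col=0 char='o'
After 2 (l): row=1 col=1 char='n'
After 3 (b): row=1 col=0 char='o'
After 4 (w): row=1 col=4 char='z'
After 5 (l): row=1 col=5 char='e'
After 6 (b): row=1 col=4 char='z'
After 7 (h): row=1 col=3 char='_'
After 8 (l): row=1 col=4 char='z'
After 9 ($): row=1 col=17 char='o'
After 10 (w): row=2 col=0 char='s'

Answer: star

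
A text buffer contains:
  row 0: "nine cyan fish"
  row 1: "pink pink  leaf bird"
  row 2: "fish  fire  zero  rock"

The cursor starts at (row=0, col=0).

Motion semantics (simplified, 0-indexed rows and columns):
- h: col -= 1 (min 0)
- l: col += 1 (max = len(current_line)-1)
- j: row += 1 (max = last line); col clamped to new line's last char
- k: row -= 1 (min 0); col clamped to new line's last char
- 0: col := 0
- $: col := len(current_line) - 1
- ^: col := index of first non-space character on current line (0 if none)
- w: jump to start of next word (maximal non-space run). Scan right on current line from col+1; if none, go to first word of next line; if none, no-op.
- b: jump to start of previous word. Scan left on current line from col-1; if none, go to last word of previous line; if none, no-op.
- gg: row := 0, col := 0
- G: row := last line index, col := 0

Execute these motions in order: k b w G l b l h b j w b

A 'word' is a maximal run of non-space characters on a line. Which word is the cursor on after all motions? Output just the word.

After 1 (k): row=0 col=0 char='n'
After 2 (b): row=0 col=0 char='n'
After 3 (w): row=0 col=5 char='c'
After 4 (G): row=2 col=0 char='f'
After 5 (l): row=2 col=1 char='i'
After 6 (b): row=2 col=0 char='f'
After 7 (l): row=2 col=1 char='i'
After 8 (h): row=2 col=0 char='f'
After 9 (b): row=1 col=16 char='b'
After 10 (j): row=2 col=16 char='_'
After 11 (w): row=2 col=18 char='r'
After 12 (b): row=2 col=12 char='z'

Answer: zero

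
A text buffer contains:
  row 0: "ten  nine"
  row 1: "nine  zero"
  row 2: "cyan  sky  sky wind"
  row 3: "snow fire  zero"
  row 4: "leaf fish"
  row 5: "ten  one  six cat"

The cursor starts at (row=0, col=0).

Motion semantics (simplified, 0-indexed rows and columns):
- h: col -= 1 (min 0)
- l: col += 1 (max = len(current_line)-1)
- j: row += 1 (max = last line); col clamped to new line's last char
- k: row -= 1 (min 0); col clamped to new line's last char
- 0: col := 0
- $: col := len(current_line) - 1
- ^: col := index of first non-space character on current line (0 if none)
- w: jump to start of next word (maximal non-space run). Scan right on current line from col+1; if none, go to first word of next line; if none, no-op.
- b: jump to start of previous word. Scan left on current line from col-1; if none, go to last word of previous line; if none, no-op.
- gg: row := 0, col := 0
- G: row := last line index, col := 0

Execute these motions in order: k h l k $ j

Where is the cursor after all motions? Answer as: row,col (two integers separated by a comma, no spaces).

After 1 (k): row=0 col=0 char='t'
After 2 (h): row=0 col=0 char='t'
After 3 (l): row=0 col=1 char='e'
After 4 (k): row=0 col=1 char='e'
After 5 ($): row=0 col=8 char='e'
After 6 (j): row=1 col=8 char='r'

Answer: 1,8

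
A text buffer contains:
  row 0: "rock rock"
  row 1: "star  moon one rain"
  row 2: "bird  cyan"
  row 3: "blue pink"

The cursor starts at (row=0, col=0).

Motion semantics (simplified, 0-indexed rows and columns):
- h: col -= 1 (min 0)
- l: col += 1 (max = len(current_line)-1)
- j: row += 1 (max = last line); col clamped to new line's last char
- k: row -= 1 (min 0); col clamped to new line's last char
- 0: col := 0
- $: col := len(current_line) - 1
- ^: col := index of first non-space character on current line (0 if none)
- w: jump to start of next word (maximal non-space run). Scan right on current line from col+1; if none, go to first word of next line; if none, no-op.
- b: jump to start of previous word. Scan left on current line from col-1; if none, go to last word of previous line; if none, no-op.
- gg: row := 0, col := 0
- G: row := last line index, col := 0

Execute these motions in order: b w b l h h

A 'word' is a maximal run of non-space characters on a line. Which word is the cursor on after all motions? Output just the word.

After 1 (b): row=0 col=0 char='r'
After 2 (w): row=0 col=5 char='r'
After 3 (b): row=0 col=0 char='r'
After 4 (l): row=0 col=1 char='o'
After 5 (h): row=0 col=0 char='r'
After 6 (h): row=0 col=0 char='r'

Answer: rock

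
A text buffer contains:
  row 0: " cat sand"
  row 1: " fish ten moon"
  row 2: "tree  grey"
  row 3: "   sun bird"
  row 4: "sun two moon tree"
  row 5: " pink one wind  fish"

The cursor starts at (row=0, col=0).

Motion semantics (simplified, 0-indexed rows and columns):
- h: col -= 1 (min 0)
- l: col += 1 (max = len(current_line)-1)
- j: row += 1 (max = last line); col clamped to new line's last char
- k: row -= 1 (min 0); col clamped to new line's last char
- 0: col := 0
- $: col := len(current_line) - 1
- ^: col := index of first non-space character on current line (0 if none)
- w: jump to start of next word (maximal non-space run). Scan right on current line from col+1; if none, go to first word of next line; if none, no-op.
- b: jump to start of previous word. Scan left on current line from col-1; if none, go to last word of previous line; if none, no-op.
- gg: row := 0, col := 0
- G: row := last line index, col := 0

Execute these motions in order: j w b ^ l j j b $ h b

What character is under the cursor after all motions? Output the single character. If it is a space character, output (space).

After 1 (j): row=1 col=0 char='_'
After 2 (w): row=1 col=1 char='f'
After 3 (b): row=0 col=5 char='s'
After 4 (^): row=0 col=1 char='c'
After 5 (l): row=0 col=2 char='a'
After 6 (j): row=1 col=2 char='i'
After 7 (j): row=2 col=2 char='e'
After 8 (b): row=2 col=0 char='t'
After 9 ($): row=2 col=9 char='y'
After 10 (h): row=2 col=8 char='e'
After 11 (b): row=2 col=6 char='g'

Answer: g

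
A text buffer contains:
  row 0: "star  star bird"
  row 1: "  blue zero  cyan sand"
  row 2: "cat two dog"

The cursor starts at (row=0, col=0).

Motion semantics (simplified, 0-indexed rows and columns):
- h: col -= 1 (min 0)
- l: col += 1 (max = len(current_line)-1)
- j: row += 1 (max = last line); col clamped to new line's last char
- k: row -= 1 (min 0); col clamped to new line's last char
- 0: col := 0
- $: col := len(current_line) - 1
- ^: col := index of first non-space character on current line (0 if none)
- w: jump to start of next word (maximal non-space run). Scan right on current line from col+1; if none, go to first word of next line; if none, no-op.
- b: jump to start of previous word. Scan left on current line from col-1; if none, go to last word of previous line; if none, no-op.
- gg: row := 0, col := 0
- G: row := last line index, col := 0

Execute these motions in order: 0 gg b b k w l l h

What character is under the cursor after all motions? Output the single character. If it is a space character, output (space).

Answer: t

Derivation:
After 1 (0): row=0 col=0 char='s'
After 2 (gg): row=0 col=0 char='s'
After 3 (b): row=0 col=0 char='s'
After 4 (b): row=0 col=0 char='s'
After 5 (k): row=0 col=0 char='s'
After 6 (w): row=0 col=6 char='s'
After 7 (l): row=0 col=7 char='t'
After 8 (l): row=0 col=8 char='a'
After 9 (h): row=0 col=7 char='t'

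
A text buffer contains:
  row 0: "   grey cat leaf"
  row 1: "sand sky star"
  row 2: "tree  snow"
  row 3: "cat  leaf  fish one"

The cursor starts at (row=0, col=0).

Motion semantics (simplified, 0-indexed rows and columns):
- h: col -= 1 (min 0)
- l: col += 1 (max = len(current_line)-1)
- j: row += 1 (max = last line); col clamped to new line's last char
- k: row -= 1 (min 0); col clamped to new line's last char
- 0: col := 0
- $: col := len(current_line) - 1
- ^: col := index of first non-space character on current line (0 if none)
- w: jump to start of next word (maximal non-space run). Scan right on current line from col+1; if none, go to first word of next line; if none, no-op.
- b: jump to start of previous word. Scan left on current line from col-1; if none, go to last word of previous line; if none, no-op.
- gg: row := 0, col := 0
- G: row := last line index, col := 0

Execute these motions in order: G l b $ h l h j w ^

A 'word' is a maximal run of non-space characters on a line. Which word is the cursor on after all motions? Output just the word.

After 1 (G): row=3 col=0 char='c'
After 2 (l): row=3 col=1 char='a'
After 3 (b): row=3 col=0 char='c'
After 4 ($): row=3 col=18 char='e'
After 5 (h): row=3 col=17 char='n'
After 6 (l): row=3 col=18 char='e'
After 7 (h): row=3 col=17 char='n'
After 8 (j): row=3 col=17 char='n'
After 9 (w): row=3 col=17 char='n'
After 10 (^): row=3 col=0 char='c'

Answer: cat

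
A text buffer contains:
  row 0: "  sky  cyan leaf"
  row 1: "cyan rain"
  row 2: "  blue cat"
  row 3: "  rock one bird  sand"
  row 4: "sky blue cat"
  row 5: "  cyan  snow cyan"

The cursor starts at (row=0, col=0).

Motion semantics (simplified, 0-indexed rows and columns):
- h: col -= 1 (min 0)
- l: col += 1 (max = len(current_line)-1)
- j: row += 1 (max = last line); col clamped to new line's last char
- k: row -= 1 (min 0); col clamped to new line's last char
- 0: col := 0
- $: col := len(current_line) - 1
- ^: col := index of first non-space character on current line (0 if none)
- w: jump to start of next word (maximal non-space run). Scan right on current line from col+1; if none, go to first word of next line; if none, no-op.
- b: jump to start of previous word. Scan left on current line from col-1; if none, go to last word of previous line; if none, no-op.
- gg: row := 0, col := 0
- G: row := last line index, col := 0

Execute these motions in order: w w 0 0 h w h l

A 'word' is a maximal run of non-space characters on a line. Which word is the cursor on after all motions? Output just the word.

Answer: sky

Derivation:
After 1 (w): row=0 col=2 char='s'
After 2 (w): row=0 col=7 char='c'
After 3 (0): row=0 col=0 char='_'
After 4 (0): row=0 col=0 char='_'
After 5 (h): row=0 col=0 char='_'
After 6 (w): row=0 col=2 char='s'
After 7 (h): row=0 col=1 char='_'
After 8 (l): row=0 col=2 char='s'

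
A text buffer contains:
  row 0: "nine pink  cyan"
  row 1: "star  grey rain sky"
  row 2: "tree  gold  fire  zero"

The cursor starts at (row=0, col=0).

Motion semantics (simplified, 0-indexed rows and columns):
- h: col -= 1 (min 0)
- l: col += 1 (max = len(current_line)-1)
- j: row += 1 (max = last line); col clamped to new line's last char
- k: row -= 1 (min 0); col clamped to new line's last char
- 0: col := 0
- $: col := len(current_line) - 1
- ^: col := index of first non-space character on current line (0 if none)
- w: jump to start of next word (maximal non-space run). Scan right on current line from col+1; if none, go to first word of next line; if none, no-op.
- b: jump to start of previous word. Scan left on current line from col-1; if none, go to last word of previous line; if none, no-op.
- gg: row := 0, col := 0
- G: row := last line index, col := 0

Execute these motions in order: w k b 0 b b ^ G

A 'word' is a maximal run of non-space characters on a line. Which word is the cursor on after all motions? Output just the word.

Answer: tree

Derivation:
After 1 (w): row=0 col=5 char='p'
After 2 (k): row=0 col=5 char='p'
After 3 (b): row=0 col=0 char='n'
After 4 (0): row=0 col=0 char='n'
After 5 (b): row=0 col=0 char='n'
After 6 (b): row=0 col=0 char='n'
After 7 (^): row=0 col=0 char='n'
After 8 (G): row=2 col=0 char='t'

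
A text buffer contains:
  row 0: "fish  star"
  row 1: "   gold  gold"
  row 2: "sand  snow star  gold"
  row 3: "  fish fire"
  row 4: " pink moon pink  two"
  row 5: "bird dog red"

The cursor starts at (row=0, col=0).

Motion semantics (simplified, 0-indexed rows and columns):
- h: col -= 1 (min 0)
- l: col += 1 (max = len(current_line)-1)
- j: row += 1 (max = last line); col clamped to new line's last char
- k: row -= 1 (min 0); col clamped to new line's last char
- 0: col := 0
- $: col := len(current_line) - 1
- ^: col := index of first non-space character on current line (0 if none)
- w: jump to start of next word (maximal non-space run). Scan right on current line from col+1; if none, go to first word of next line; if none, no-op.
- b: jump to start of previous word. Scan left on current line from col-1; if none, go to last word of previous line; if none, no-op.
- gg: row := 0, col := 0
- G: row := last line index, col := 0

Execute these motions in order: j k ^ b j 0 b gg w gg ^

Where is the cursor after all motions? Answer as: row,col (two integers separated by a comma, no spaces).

Answer: 0,0

Derivation:
After 1 (j): row=1 col=0 char='_'
After 2 (k): row=0 col=0 char='f'
After 3 (^): row=0 col=0 char='f'
After 4 (b): row=0 col=0 char='f'
After 5 (j): row=1 col=0 char='_'
After 6 (0): row=1 col=0 char='_'
After 7 (b): row=0 col=6 char='s'
After 8 (gg): row=0 col=0 char='f'
After 9 (w): row=0 col=6 char='s'
After 10 (gg): row=0 col=0 char='f'
After 11 (^): row=0 col=0 char='f'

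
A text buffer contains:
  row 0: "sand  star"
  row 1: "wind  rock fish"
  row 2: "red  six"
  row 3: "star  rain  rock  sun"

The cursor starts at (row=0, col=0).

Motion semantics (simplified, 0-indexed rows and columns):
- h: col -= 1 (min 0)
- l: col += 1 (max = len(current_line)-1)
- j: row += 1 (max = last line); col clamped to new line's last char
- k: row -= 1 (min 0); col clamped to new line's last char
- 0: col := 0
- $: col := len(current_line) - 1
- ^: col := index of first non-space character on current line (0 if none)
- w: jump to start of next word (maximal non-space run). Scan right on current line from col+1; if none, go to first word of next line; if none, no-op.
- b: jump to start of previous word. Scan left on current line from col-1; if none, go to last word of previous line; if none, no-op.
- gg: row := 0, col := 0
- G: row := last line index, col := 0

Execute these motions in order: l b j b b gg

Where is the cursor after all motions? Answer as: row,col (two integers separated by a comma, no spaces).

Answer: 0,0

Derivation:
After 1 (l): row=0 col=1 char='a'
After 2 (b): row=0 col=0 char='s'
After 3 (j): row=1 col=0 char='w'
After 4 (b): row=0 col=6 char='s'
After 5 (b): row=0 col=0 char='s'
After 6 (gg): row=0 col=0 char='s'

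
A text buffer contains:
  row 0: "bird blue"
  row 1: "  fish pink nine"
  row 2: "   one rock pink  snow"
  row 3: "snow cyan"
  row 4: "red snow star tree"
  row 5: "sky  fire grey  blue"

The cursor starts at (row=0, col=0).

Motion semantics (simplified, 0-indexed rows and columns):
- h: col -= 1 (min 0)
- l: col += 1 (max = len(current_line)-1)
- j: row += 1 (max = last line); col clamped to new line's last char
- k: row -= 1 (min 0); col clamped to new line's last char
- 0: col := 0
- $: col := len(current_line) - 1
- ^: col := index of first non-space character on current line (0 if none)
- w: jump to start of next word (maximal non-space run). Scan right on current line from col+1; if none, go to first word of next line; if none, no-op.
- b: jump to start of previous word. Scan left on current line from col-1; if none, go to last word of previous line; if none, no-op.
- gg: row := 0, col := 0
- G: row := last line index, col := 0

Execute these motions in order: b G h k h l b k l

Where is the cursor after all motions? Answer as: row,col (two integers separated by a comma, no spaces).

After 1 (b): row=0 col=0 char='b'
After 2 (G): row=5 col=0 char='s'
After 3 (h): row=5 col=0 char='s'
After 4 (k): row=4 col=0 char='r'
After 5 (h): row=4 col=0 char='r'
After 6 (l): row=4 col=1 char='e'
After 7 (b): row=4 col=0 char='r'
After 8 (k): row=3 col=0 char='s'
After 9 (l): row=3 col=1 char='n'

Answer: 3,1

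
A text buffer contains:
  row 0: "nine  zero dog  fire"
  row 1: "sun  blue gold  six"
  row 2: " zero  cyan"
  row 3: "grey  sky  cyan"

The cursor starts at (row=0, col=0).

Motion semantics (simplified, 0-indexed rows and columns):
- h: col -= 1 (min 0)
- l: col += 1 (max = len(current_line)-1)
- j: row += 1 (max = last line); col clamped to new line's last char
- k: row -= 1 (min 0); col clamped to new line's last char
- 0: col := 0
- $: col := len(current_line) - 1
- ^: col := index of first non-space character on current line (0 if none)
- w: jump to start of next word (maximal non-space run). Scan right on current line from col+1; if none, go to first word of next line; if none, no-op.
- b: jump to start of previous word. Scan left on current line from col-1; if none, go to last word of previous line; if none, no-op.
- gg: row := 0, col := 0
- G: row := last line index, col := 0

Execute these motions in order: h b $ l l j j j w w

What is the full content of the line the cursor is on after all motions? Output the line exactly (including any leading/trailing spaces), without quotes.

Answer: grey  sky  cyan

Derivation:
After 1 (h): row=0 col=0 char='n'
After 2 (b): row=0 col=0 char='n'
After 3 ($): row=0 col=19 char='e'
After 4 (l): row=0 col=19 char='e'
After 5 (l): row=0 col=19 char='e'
After 6 (j): row=1 col=18 char='x'
After 7 (j): row=2 col=10 char='n'
After 8 (j): row=3 col=10 char='_'
After 9 (w): row=3 col=11 char='c'
After 10 (w): row=3 col=11 char='c'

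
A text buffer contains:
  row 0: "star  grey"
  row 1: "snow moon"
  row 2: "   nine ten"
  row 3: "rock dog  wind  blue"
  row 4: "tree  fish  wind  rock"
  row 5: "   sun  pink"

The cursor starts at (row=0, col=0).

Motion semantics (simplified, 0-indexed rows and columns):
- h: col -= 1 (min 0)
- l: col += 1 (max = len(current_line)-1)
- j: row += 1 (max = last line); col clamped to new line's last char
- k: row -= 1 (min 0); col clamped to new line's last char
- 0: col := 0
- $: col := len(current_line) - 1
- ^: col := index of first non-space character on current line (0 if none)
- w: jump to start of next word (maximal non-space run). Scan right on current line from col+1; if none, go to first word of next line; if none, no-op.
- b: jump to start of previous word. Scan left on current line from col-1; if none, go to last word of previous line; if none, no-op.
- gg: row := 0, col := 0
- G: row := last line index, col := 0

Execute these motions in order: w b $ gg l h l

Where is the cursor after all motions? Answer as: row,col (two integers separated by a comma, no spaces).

After 1 (w): row=0 col=6 char='g'
After 2 (b): row=0 col=0 char='s'
After 3 ($): row=0 col=9 char='y'
After 4 (gg): row=0 col=0 char='s'
After 5 (l): row=0 col=1 char='t'
After 6 (h): row=0 col=0 char='s'
After 7 (l): row=0 col=1 char='t'

Answer: 0,1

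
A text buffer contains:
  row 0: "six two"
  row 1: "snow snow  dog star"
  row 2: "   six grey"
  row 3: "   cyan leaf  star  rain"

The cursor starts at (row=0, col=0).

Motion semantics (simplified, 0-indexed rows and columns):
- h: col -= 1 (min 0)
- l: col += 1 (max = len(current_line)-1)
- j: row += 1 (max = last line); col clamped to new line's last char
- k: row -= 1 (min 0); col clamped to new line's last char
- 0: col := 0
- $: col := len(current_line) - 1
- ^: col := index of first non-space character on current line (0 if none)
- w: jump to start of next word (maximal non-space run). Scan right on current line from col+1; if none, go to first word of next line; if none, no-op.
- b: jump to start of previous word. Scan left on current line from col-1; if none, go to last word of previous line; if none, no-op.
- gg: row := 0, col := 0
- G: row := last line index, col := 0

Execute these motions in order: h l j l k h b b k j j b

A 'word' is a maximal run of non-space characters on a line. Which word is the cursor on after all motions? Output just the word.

Answer: star

Derivation:
After 1 (h): row=0 col=0 char='s'
After 2 (l): row=0 col=1 char='i'
After 3 (j): row=1 col=1 char='n'
After 4 (l): row=1 col=2 char='o'
After 5 (k): row=0 col=2 char='x'
After 6 (h): row=0 col=1 char='i'
After 7 (b): row=0 col=0 char='s'
After 8 (b): row=0 col=0 char='s'
After 9 (k): row=0 col=0 char='s'
After 10 (j): row=1 col=0 char='s'
After 11 (j): row=2 col=0 char='_'
After 12 (b): row=1 col=15 char='s'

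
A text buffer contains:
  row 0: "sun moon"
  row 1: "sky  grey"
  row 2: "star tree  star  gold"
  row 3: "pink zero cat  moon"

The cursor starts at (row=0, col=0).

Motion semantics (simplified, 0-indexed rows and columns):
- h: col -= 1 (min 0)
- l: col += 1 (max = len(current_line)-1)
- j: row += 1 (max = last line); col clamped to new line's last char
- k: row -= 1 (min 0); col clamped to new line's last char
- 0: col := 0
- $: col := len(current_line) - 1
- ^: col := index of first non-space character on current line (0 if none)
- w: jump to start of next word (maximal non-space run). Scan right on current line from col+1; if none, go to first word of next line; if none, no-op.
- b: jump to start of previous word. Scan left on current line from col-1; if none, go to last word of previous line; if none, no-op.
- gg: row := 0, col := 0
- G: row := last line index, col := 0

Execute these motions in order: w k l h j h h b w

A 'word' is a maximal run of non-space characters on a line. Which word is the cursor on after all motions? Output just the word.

After 1 (w): row=0 col=4 char='m'
After 2 (k): row=0 col=4 char='m'
After 3 (l): row=0 col=5 char='o'
After 4 (h): row=0 col=4 char='m'
After 5 (j): row=1 col=4 char='_'
After 6 (h): row=1 col=3 char='_'
After 7 (h): row=1 col=2 char='y'
After 8 (b): row=1 col=0 char='s'
After 9 (w): row=1 col=5 char='g'

Answer: grey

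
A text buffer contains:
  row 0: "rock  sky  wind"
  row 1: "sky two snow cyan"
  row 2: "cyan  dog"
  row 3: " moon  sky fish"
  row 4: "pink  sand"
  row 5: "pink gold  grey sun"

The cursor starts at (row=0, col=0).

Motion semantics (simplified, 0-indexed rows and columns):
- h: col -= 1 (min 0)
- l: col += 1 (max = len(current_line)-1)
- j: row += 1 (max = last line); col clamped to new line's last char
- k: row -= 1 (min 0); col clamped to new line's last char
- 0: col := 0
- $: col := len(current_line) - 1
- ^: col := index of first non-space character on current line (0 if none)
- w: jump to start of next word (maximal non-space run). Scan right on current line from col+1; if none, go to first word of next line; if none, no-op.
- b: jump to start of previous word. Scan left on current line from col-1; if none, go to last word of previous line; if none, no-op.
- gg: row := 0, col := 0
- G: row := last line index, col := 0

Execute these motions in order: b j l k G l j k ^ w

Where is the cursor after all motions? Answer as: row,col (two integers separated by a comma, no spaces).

After 1 (b): row=0 col=0 char='r'
After 2 (j): row=1 col=0 char='s'
After 3 (l): row=1 col=1 char='k'
After 4 (k): row=0 col=1 char='o'
After 5 (G): row=5 col=0 char='p'
After 6 (l): row=5 col=1 char='i'
After 7 (j): row=5 col=1 char='i'
After 8 (k): row=4 col=1 char='i'
After 9 (^): row=4 col=0 char='p'
After 10 (w): row=4 col=6 char='s'

Answer: 4,6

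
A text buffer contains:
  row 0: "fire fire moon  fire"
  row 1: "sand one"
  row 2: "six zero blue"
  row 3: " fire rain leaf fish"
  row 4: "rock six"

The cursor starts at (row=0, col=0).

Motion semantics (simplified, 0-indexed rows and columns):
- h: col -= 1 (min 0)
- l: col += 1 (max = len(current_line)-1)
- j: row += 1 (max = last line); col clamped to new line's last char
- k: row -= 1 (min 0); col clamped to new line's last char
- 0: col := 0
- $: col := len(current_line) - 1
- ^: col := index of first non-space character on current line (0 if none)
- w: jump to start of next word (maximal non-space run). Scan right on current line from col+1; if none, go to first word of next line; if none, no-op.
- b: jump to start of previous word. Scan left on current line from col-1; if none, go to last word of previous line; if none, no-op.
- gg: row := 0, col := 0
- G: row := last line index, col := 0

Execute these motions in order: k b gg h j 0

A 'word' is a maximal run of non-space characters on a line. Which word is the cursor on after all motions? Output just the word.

After 1 (k): row=0 col=0 char='f'
After 2 (b): row=0 col=0 char='f'
After 3 (gg): row=0 col=0 char='f'
After 4 (h): row=0 col=0 char='f'
After 5 (j): row=1 col=0 char='s'
After 6 (0): row=1 col=0 char='s'

Answer: sand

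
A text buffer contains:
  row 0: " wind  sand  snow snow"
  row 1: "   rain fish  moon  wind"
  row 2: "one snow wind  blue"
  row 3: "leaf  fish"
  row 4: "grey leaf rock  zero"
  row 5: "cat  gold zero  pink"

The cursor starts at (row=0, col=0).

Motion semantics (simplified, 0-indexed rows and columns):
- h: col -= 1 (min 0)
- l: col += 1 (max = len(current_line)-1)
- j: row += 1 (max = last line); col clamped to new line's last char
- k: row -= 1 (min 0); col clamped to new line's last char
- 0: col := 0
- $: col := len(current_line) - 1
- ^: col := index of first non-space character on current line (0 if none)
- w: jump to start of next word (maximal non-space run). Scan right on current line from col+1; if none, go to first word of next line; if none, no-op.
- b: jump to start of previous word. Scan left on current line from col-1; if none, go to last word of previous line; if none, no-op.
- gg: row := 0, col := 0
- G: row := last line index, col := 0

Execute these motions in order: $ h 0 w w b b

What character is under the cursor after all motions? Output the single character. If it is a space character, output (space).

Answer: w

Derivation:
After 1 ($): row=0 col=21 char='w'
After 2 (h): row=0 col=20 char='o'
After 3 (0): row=0 col=0 char='_'
After 4 (w): row=0 col=1 char='w'
After 5 (w): row=0 col=7 char='s'
After 6 (b): row=0 col=1 char='w'
After 7 (b): row=0 col=1 char='w'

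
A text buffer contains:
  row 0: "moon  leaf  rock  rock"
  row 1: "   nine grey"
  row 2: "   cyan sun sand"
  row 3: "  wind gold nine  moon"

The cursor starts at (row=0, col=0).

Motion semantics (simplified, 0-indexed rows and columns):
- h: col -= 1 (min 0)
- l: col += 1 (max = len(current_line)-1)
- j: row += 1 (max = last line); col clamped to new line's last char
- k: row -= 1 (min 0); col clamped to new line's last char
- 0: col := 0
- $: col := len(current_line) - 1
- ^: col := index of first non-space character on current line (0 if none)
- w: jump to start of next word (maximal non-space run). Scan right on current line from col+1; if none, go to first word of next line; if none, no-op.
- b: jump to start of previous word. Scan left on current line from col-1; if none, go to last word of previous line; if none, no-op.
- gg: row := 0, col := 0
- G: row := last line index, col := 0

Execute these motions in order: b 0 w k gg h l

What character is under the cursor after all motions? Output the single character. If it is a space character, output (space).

Answer: o

Derivation:
After 1 (b): row=0 col=0 char='m'
After 2 (0): row=0 col=0 char='m'
After 3 (w): row=0 col=6 char='l'
After 4 (k): row=0 col=6 char='l'
After 5 (gg): row=0 col=0 char='m'
After 6 (h): row=0 col=0 char='m'
After 7 (l): row=0 col=1 char='o'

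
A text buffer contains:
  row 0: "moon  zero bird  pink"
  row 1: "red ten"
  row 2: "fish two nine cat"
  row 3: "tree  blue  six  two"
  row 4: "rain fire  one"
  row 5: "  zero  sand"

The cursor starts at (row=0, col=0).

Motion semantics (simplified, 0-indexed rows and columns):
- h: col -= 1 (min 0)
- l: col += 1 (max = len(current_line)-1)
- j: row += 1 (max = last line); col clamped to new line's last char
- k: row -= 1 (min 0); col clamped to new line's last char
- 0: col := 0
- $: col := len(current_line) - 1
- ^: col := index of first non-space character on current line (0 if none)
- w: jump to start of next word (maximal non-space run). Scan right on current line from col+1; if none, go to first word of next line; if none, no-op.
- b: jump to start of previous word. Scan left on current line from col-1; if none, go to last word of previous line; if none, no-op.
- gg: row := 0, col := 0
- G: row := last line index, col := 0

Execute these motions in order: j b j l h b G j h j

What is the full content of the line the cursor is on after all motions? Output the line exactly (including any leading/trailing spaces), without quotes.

Answer:   zero  sand

Derivation:
After 1 (j): row=1 col=0 char='r'
After 2 (b): row=0 col=17 char='p'
After 3 (j): row=1 col=6 char='n'
After 4 (l): row=1 col=6 char='n'
After 5 (h): row=1 col=5 char='e'
After 6 (b): row=1 col=4 char='t'
After 7 (G): row=5 col=0 char='_'
After 8 (j): row=5 col=0 char='_'
After 9 (h): row=5 col=0 char='_'
After 10 (j): row=5 col=0 char='_'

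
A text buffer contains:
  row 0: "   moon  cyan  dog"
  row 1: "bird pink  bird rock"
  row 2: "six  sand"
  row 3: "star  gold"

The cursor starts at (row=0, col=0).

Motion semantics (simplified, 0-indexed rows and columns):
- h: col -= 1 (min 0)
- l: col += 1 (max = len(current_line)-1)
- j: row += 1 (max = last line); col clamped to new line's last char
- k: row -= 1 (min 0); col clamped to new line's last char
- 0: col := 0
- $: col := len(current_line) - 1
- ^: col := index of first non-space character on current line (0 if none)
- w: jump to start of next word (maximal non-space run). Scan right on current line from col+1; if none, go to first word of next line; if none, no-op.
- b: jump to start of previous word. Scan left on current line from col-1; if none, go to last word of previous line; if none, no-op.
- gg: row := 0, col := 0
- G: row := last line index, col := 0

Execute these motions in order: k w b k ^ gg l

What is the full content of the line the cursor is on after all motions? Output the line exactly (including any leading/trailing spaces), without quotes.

Answer:    moon  cyan  dog

Derivation:
After 1 (k): row=0 col=0 char='_'
After 2 (w): row=0 col=3 char='m'
After 3 (b): row=0 col=3 char='m'
After 4 (k): row=0 col=3 char='m'
After 5 (^): row=0 col=3 char='m'
After 6 (gg): row=0 col=0 char='_'
After 7 (l): row=0 col=1 char='_'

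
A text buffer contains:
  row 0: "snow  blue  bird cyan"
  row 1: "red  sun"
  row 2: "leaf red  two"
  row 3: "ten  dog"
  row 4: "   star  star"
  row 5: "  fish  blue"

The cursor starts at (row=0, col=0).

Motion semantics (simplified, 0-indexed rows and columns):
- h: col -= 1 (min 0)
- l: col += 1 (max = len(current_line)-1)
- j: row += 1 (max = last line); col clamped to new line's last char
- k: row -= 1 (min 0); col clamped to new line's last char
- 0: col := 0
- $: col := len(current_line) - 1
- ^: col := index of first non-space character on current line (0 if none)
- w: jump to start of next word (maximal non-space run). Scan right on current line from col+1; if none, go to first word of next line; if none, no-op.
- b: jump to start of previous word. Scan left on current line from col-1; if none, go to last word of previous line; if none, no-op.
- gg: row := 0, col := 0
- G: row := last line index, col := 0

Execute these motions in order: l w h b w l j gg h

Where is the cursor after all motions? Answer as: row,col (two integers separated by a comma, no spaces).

Answer: 0,0

Derivation:
After 1 (l): row=0 col=1 char='n'
After 2 (w): row=0 col=6 char='b'
After 3 (h): row=0 col=5 char='_'
After 4 (b): row=0 col=0 char='s'
After 5 (w): row=0 col=6 char='b'
After 6 (l): row=0 col=7 char='l'
After 7 (j): row=1 col=7 char='n'
After 8 (gg): row=0 col=0 char='s'
After 9 (h): row=0 col=0 char='s'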